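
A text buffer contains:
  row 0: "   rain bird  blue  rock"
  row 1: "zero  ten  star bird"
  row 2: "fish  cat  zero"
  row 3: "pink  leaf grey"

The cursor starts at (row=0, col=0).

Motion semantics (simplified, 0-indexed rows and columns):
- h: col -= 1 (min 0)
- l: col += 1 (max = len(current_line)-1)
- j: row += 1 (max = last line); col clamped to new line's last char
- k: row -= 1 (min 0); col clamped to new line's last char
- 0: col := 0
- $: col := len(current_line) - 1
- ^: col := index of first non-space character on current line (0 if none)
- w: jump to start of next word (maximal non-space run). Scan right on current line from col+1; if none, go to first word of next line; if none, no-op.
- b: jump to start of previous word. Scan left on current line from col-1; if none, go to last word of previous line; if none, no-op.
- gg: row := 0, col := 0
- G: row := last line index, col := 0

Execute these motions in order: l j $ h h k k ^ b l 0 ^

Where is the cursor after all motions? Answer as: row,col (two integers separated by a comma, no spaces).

After 1 (l): row=0 col=1 char='_'
After 2 (j): row=1 col=1 char='e'
After 3 ($): row=1 col=19 char='d'
After 4 (h): row=1 col=18 char='r'
After 5 (h): row=1 col=17 char='i'
After 6 (k): row=0 col=17 char='e'
After 7 (k): row=0 col=17 char='e'
After 8 (^): row=0 col=3 char='r'
After 9 (b): row=0 col=3 char='r'
After 10 (l): row=0 col=4 char='a'
After 11 (0): row=0 col=0 char='_'
After 12 (^): row=0 col=3 char='r'

Answer: 0,3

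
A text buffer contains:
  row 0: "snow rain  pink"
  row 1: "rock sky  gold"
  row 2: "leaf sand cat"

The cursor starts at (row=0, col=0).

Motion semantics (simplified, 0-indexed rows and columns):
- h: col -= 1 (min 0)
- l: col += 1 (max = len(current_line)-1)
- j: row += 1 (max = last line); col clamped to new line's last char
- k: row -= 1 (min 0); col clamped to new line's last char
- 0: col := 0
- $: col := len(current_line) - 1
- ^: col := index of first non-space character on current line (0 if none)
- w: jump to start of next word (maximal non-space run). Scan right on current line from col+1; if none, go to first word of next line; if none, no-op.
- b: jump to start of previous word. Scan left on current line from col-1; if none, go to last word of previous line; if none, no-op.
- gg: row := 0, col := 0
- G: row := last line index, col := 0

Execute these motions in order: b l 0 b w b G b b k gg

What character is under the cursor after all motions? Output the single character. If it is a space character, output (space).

After 1 (b): row=0 col=0 char='s'
After 2 (l): row=0 col=1 char='n'
After 3 (0): row=0 col=0 char='s'
After 4 (b): row=0 col=0 char='s'
After 5 (w): row=0 col=5 char='r'
After 6 (b): row=0 col=0 char='s'
After 7 (G): row=2 col=0 char='l'
After 8 (b): row=1 col=10 char='g'
After 9 (b): row=1 col=5 char='s'
After 10 (k): row=0 col=5 char='r'
After 11 (gg): row=0 col=0 char='s'

Answer: s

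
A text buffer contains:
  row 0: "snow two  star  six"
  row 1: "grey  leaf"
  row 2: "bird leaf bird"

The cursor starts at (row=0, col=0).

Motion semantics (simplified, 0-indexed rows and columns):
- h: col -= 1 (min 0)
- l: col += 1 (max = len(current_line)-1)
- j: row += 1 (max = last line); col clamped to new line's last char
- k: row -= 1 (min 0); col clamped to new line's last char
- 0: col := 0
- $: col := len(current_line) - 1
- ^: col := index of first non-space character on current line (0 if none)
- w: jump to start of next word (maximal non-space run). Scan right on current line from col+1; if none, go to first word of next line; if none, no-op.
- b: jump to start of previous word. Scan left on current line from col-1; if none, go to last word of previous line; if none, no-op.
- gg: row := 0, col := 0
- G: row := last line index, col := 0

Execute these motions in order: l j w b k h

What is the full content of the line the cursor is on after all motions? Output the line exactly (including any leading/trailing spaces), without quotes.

After 1 (l): row=0 col=1 char='n'
After 2 (j): row=1 col=1 char='r'
After 3 (w): row=1 col=6 char='l'
After 4 (b): row=1 col=0 char='g'
After 5 (k): row=0 col=0 char='s'
After 6 (h): row=0 col=0 char='s'

Answer: snow two  star  six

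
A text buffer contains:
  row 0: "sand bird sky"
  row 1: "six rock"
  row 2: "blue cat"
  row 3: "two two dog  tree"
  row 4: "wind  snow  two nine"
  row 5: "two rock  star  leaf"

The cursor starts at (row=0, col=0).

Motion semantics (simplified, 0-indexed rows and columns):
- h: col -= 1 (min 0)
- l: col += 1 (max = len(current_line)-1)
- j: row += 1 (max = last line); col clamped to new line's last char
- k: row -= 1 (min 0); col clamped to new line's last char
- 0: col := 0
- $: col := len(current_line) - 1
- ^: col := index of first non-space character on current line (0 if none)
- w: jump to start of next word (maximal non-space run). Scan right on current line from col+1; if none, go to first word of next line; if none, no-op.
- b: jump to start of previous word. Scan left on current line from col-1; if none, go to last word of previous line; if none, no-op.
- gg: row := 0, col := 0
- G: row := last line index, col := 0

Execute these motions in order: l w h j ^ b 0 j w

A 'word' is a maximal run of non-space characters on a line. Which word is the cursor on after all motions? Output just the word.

After 1 (l): row=0 col=1 char='a'
After 2 (w): row=0 col=5 char='b'
After 3 (h): row=0 col=4 char='_'
After 4 (j): row=1 col=4 char='r'
After 5 (^): row=1 col=0 char='s'
After 6 (b): row=0 col=10 char='s'
After 7 (0): row=0 col=0 char='s'
After 8 (j): row=1 col=0 char='s'
After 9 (w): row=1 col=4 char='r'

Answer: rock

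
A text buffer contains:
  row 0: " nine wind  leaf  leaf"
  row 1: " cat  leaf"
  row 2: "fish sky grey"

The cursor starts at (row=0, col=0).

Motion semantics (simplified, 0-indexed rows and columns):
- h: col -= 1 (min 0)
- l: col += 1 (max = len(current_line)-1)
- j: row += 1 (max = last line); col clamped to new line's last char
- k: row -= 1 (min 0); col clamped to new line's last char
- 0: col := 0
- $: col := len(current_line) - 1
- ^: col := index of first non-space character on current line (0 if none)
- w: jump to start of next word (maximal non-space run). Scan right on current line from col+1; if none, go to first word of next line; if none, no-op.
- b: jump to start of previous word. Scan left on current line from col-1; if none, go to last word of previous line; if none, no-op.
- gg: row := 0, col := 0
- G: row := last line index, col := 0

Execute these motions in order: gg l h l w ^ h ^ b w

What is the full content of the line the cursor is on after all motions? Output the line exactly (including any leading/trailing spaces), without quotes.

Answer:  nine wind  leaf  leaf

Derivation:
After 1 (gg): row=0 col=0 char='_'
After 2 (l): row=0 col=1 char='n'
After 3 (h): row=0 col=0 char='_'
After 4 (l): row=0 col=1 char='n'
After 5 (w): row=0 col=6 char='w'
After 6 (^): row=0 col=1 char='n'
After 7 (h): row=0 col=0 char='_'
After 8 (^): row=0 col=1 char='n'
After 9 (b): row=0 col=1 char='n'
After 10 (w): row=0 col=6 char='w'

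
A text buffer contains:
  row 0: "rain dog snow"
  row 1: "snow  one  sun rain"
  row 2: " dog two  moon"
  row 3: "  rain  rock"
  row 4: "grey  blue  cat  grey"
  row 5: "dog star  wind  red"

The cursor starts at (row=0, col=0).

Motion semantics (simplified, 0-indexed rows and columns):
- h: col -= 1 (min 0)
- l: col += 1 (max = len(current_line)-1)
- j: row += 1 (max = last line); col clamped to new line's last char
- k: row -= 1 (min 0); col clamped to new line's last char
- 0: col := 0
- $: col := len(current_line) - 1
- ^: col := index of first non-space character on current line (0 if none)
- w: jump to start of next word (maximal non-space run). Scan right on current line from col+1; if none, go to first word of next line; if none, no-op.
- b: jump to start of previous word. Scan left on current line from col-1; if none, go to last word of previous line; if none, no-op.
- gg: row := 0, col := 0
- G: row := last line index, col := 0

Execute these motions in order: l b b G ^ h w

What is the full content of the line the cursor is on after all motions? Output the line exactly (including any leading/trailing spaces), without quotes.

Answer: dog star  wind  red

Derivation:
After 1 (l): row=0 col=1 char='a'
After 2 (b): row=0 col=0 char='r'
After 3 (b): row=0 col=0 char='r'
After 4 (G): row=5 col=0 char='d'
After 5 (^): row=5 col=0 char='d'
After 6 (h): row=5 col=0 char='d'
After 7 (w): row=5 col=4 char='s'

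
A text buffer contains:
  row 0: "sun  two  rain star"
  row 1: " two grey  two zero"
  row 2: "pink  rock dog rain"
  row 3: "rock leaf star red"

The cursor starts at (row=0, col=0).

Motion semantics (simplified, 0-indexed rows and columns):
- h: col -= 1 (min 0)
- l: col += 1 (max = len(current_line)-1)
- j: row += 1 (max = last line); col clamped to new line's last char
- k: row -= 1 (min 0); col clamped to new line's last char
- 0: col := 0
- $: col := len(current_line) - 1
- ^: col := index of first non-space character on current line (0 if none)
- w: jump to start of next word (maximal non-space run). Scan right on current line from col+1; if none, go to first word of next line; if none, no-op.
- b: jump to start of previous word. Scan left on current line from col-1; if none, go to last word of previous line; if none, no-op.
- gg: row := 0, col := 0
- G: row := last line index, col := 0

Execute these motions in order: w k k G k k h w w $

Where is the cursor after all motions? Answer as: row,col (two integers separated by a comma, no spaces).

Answer: 1,18

Derivation:
After 1 (w): row=0 col=5 char='t'
After 2 (k): row=0 col=5 char='t'
After 3 (k): row=0 col=5 char='t'
After 4 (G): row=3 col=0 char='r'
After 5 (k): row=2 col=0 char='p'
After 6 (k): row=1 col=0 char='_'
After 7 (h): row=1 col=0 char='_'
After 8 (w): row=1 col=1 char='t'
After 9 (w): row=1 col=5 char='g'
After 10 ($): row=1 col=18 char='o'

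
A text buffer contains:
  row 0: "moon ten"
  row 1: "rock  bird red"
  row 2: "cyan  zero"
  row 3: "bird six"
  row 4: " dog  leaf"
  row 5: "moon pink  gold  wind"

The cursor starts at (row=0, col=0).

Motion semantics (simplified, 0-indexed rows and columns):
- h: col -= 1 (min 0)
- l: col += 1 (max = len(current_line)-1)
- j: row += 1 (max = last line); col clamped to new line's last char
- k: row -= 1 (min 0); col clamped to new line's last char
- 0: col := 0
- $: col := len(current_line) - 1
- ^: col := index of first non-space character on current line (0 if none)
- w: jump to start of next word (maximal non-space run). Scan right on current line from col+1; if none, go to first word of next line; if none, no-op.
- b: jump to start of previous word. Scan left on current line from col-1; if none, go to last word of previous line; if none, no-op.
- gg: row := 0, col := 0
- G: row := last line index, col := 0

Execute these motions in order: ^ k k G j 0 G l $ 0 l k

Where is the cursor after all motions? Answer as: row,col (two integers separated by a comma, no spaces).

Answer: 4,1

Derivation:
After 1 (^): row=0 col=0 char='m'
After 2 (k): row=0 col=0 char='m'
After 3 (k): row=0 col=0 char='m'
After 4 (G): row=5 col=0 char='m'
After 5 (j): row=5 col=0 char='m'
After 6 (0): row=5 col=0 char='m'
After 7 (G): row=5 col=0 char='m'
After 8 (l): row=5 col=1 char='o'
After 9 ($): row=5 col=20 char='d'
After 10 (0): row=5 col=0 char='m'
After 11 (l): row=5 col=1 char='o'
After 12 (k): row=4 col=1 char='d'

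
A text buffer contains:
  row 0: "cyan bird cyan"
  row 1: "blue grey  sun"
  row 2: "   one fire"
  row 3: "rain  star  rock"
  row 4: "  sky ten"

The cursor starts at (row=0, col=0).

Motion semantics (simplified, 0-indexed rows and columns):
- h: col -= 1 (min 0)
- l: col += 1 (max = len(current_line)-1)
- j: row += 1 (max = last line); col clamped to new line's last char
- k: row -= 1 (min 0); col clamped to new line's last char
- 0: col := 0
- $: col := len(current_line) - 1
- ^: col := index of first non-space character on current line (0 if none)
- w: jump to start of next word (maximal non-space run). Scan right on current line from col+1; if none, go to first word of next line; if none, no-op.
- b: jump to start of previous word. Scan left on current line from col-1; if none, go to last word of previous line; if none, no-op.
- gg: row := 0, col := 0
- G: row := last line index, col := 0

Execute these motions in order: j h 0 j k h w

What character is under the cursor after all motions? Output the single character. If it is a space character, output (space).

After 1 (j): row=1 col=0 char='b'
After 2 (h): row=1 col=0 char='b'
After 3 (0): row=1 col=0 char='b'
After 4 (j): row=2 col=0 char='_'
After 5 (k): row=1 col=0 char='b'
After 6 (h): row=1 col=0 char='b'
After 7 (w): row=1 col=5 char='g'

Answer: g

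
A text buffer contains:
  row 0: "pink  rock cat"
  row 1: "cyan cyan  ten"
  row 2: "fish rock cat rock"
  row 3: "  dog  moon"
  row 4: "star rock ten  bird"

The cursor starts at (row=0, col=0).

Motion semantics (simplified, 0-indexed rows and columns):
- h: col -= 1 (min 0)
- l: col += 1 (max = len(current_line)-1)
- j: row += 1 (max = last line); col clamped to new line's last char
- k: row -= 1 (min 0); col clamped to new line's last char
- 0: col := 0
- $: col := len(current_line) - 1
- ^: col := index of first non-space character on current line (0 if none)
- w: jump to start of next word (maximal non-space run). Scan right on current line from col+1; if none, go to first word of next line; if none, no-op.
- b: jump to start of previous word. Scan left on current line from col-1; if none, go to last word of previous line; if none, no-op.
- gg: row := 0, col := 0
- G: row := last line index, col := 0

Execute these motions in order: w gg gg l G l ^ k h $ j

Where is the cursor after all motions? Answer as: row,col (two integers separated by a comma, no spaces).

Answer: 4,10

Derivation:
After 1 (w): row=0 col=6 char='r'
After 2 (gg): row=0 col=0 char='p'
After 3 (gg): row=0 col=0 char='p'
After 4 (l): row=0 col=1 char='i'
After 5 (G): row=4 col=0 char='s'
After 6 (l): row=4 col=1 char='t'
After 7 (^): row=4 col=0 char='s'
After 8 (k): row=3 col=0 char='_'
After 9 (h): row=3 col=0 char='_'
After 10 ($): row=3 col=10 char='n'
After 11 (j): row=4 col=10 char='t'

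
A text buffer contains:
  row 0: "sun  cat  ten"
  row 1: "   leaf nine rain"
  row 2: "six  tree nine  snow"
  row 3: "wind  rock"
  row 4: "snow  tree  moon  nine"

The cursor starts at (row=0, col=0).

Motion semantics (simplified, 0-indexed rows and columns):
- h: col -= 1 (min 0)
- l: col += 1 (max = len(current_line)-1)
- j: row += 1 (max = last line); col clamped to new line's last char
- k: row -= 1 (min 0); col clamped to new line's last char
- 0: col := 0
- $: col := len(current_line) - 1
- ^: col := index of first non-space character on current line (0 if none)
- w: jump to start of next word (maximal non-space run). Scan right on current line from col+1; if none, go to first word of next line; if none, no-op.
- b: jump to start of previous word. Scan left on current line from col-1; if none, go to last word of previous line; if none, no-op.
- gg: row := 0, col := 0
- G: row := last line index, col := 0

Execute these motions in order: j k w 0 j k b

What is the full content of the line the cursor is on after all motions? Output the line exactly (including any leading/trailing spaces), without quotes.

Answer: sun  cat  ten

Derivation:
After 1 (j): row=1 col=0 char='_'
After 2 (k): row=0 col=0 char='s'
After 3 (w): row=0 col=5 char='c'
After 4 (0): row=0 col=0 char='s'
After 5 (j): row=1 col=0 char='_'
After 6 (k): row=0 col=0 char='s'
After 7 (b): row=0 col=0 char='s'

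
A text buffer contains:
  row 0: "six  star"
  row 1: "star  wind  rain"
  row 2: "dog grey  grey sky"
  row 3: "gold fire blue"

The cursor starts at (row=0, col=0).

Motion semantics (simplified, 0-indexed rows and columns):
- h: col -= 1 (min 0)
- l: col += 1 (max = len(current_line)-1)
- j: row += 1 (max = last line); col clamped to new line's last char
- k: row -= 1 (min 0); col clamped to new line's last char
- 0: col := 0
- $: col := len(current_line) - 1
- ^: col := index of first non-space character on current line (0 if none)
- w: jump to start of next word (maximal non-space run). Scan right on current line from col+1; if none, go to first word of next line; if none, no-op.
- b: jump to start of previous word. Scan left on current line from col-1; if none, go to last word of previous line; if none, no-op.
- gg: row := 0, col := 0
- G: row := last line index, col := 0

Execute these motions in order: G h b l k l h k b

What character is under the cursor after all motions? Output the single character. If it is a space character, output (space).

Answer: s

Derivation:
After 1 (G): row=3 col=0 char='g'
After 2 (h): row=3 col=0 char='g'
After 3 (b): row=2 col=15 char='s'
After 4 (l): row=2 col=16 char='k'
After 5 (k): row=1 col=15 char='n'
After 6 (l): row=1 col=15 char='n'
After 7 (h): row=1 col=14 char='i'
After 8 (k): row=0 col=8 char='r'
After 9 (b): row=0 col=5 char='s'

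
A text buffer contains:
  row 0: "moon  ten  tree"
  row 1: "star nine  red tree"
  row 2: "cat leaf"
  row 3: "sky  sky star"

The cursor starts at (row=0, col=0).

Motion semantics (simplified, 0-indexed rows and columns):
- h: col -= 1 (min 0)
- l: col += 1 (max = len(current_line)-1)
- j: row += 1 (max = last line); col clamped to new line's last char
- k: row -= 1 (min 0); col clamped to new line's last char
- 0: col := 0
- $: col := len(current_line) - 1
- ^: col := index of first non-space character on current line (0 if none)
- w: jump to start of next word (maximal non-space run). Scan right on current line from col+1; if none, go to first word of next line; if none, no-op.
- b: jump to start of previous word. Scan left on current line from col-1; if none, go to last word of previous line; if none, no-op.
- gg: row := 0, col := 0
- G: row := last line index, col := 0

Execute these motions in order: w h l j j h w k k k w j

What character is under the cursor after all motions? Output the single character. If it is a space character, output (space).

Answer: i

Derivation:
After 1 (w): row=0 col=6 char='t'
After 2 (h): row=0 col=5 char='_'
After 3 (l): row=0 col=6 char='t'
After 4 (j): row=1 col=6 char='i'
After 5 (j): row=2 col=6 char='a'
After 6 (h): row=2 col=5 char='e'
After 7 (w): row=3 col=0 char='s'
After 8 (k): row=2 col=0 char='c'
After 9 (k): row=1 col=0 char='s'
After 10 (k): row=0 col=0 char='m'
After 11 (w): row=0 col=6 char='t'
After 12 (j): row=1 col=6 char='i'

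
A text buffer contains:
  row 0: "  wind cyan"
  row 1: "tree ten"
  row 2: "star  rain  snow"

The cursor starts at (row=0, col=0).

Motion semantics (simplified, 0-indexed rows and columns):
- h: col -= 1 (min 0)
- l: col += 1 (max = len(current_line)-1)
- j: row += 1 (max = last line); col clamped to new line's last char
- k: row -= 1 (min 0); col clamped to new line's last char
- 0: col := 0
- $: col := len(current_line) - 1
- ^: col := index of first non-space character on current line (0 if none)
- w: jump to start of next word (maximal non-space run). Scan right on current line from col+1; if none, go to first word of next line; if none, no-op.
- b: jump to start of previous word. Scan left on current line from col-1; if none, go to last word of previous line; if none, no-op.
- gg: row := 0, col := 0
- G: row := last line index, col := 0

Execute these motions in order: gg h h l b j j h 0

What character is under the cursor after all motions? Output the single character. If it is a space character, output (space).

After 1 (gg): row=0 col=0 char='_'
After 2 (h): row=0 col=0 char='_'
After 3 (h): row=0 col=0 char='_'
After 4 (l): row=0 col=1 char='_'
After 5 (b): row=0 col=1 char='_'
After 6 (j): row=1 col=1 char='r'
After 7 (j): row=2 col=1 char='t'
After 8 (h): row=2 col=0 char='s'
After 9 (0): row=2 col=0 char='s'

Answer: s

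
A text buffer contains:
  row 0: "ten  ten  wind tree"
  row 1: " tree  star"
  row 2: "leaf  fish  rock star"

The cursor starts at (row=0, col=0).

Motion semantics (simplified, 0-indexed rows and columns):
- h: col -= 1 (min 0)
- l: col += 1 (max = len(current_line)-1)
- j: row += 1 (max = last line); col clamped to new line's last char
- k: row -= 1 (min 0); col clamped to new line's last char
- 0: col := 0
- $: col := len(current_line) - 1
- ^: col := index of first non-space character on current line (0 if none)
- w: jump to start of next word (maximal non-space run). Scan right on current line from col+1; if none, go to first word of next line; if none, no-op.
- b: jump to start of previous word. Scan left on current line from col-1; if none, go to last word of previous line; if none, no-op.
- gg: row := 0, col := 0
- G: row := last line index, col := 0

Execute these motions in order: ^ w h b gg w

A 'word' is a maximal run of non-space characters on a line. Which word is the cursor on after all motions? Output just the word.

Answer: ten

Derivation:
After 1 (^): row=0 col=0 char='t'
After 2 (w): row=0 col=5 char='t'
After 3 (h): row=0 col=4 char='_'
After 4 (b): row=0 col=0 char='t'
After 5 (gg): row=0 col=0 char='t'
After 6 (w): row=0 col=5 char='t'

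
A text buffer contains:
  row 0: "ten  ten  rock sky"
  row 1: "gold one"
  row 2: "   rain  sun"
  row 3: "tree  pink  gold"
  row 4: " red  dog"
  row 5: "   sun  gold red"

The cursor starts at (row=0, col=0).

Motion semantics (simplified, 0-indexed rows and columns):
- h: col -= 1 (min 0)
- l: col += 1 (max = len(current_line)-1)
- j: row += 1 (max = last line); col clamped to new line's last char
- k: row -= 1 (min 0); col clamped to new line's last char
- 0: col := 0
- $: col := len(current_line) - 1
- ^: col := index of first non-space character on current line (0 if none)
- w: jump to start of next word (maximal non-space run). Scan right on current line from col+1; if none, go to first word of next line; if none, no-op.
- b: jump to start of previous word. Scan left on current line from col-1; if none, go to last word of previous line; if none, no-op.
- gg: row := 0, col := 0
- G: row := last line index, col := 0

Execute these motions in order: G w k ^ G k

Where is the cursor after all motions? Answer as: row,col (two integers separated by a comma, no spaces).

After 1 (G): row=5 col=0 char='_'
After 2 (w): row=5 col=3 char='s'
After 3 (k): row=4 col=3 char='d'
After 4 (^): row=4 col=1 char='r'
After 5 (G): row=5 col=0 char='_'
After 6 (k): row=4 col=0 char='_'

Answer: 4,0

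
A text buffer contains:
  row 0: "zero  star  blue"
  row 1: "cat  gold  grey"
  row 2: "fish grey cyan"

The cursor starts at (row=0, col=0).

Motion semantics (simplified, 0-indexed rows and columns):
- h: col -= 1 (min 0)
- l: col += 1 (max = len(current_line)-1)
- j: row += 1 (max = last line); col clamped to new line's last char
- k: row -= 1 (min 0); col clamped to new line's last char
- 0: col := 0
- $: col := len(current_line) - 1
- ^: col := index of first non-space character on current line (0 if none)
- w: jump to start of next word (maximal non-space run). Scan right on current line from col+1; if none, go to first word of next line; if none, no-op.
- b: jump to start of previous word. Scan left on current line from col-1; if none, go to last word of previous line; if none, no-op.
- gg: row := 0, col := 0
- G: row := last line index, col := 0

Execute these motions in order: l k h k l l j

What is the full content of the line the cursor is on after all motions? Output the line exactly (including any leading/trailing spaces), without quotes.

Answer: cat  gold  grey

Derivation:
After 1 (l): row=0 col=1 char='e'
After 2 (k): row=0 col=1 char='e'
After 3 (h): row=0 col=0 char='z'
After 4 (k): row=0 col=0 char='z'
After 5 (l): row=0 col=1 char='e'
After 6 (l): row=0 col=2 char='r'
After 7 (j): row=1 col=2 char='t'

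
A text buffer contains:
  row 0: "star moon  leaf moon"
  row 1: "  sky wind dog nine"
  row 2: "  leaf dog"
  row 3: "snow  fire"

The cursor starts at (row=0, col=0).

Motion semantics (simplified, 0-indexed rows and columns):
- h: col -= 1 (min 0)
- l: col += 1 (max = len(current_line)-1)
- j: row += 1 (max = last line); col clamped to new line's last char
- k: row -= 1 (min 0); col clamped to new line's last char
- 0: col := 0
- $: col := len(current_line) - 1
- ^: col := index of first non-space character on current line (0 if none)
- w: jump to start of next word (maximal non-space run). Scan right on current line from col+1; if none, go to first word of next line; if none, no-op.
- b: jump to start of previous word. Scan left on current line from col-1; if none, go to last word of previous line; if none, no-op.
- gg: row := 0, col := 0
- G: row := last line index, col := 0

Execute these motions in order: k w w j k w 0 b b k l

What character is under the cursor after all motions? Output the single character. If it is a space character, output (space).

After 1 (k): row=0 col=0 char='s'
After 2 (w): row=0 col=5 char='m'
After 3 (w): row=0 col=11 char='l'
After 4 (j): row=1 col=11 char='d'
After 5 (k): row=0 col=11 char='l'
After 6 (w): row=0 col=16 char='m'
After 7 (0): row=0 col=0 char='s'
After 8 (b): row=0 col=0 char='s'
After 9 (b): row=0 col=0 char='s'
After 10 (k): row=0 col=0 char='s'
After 11 (l): row=0 col=1 char='t'

Answer: t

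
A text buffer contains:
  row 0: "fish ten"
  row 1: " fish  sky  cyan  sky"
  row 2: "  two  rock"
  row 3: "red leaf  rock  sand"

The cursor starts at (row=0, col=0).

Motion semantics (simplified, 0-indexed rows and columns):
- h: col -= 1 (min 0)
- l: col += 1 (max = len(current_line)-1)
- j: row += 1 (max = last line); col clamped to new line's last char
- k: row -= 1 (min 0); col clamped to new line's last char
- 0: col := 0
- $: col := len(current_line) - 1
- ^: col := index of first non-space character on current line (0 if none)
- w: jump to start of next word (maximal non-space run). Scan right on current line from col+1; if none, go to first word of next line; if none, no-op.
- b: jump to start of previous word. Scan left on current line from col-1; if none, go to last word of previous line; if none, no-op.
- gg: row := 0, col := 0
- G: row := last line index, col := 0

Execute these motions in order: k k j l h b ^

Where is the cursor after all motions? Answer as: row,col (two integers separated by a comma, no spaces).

Answer: 0,0

Derivation:
After 1 (k): row=0 col=0 char='f'
After 2 (k): row=0 col=0 char='f'
After 3 (j): row=1 col=0 char='_'
After 4 (l): row=1 col=1 char='f'
After 5 (h): row=1 col=0 char='_'
After 6 (b): row=0 col=5 char='t'
After 7 (^): row=0 col=0 char='f'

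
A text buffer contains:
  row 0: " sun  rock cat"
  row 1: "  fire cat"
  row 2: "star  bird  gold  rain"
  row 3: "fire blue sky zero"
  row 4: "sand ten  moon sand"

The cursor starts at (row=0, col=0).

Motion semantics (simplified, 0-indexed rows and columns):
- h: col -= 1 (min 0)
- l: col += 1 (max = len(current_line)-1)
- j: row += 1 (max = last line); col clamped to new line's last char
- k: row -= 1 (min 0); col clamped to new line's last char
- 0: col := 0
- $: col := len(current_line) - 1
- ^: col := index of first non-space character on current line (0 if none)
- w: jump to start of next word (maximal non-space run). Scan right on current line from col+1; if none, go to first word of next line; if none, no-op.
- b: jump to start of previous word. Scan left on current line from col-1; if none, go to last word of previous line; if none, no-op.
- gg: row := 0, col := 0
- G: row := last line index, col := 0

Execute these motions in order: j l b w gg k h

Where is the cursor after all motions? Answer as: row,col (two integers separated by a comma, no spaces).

Answer: 0,0

Derivation:
After 1 (j): row=1 col=0 char='_'
After 2 (l): row=1 col=1 char='_'
After 3 (b): row=0 col=11 char='c'
After 4 (w): row=1 col=2 char='f'
After 5 (gg): row=0 col=0 char='_'
After 6 (k): row=0 col=0 char='_'
After 7 (h): row=0 col=0 char='_'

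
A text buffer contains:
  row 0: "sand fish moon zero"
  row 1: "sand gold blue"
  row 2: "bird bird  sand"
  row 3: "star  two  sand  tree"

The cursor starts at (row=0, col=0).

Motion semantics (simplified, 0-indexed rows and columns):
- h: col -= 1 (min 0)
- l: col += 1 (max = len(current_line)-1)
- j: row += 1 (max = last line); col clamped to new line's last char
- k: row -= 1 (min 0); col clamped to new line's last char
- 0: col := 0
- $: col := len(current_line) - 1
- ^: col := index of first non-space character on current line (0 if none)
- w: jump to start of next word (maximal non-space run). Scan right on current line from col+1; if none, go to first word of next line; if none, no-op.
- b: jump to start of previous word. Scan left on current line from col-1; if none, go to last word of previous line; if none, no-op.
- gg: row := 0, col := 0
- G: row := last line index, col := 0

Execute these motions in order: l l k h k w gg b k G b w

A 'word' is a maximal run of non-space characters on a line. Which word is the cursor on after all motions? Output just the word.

After 1 (l): row=0 col=1 char='a'
After 2 (l): row=0 col=2 char='n'
After 3 (k): row=0 col=2 char='n'
After 4 (h): row=0 col=1 char='a'
After 5 (k): row=0 col=1 char='a'
After 6 (w): row=0 col=5 char='f'
After 7 (gg): row=0 col=0 char='s'
After 8 (b): row=0 col=0 char='s'
After 9 (k): row=0 col=0 char='s'
After 10 (G): row=3 col=0 char='s'
After 11 (b): row=2 col=11 char='s'
After 12 (w): row=3 col=0 char='s'

Answer: star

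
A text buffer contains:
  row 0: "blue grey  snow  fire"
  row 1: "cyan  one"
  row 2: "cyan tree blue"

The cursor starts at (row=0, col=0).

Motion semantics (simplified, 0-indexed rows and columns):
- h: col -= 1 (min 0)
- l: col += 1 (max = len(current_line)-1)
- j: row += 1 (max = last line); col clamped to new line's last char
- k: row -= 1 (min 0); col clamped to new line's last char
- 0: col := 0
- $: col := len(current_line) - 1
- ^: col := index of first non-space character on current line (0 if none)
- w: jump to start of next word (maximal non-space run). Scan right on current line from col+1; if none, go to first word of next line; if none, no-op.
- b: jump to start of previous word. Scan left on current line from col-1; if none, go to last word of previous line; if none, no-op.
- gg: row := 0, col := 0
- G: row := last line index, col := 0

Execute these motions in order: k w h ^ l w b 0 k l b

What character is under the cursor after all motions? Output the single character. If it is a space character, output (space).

After 1 (k): row=0 col=0 char='b'
After 2 (w): row=0 col=5 char='g'
After 3 (h): row=0 col=4 char='_'
After 4 (^): row=0 col=0 char='b'
After 5 (l): row=0 col=1 char='l'
After 6 (w): row=0 col=5 char='g'
After 7 (b): row=0 col=0 char='b'
After 8 (0): row=0 col=0 char='b'
After 9 (k): row=0 col=0 char='b'
After 10 (l): row=0 col=1 char='l'
After 11 (b): row=0 col=0 char='b'

Answer: b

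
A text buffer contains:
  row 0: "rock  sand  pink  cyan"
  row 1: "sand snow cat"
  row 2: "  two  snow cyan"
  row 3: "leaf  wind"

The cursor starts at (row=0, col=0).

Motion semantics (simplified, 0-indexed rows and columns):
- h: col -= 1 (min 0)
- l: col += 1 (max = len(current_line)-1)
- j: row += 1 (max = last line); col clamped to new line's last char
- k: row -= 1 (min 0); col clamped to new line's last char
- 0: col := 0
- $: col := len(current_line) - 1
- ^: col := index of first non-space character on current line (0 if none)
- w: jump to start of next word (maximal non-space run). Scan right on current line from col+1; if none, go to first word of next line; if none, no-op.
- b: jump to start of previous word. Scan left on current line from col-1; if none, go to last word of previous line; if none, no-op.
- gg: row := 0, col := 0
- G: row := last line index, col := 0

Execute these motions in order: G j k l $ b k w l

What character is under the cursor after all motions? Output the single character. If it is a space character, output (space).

Answer: w

Derivation:
After 1 (G): row=3 col=0 char='l'
After 2 (j): row=3 col=0 char='l'
After 3 (k): row=2 col=0 char='_'
After 4 (l): row=2 col=1 char='_'
After 5 ($): row=2 col=15 char='n'
After 6 (b): row=2 col=12 char='c'
After 7 (k): row=1 col=12 char='t'
After 8 (w): row=2 col=2 char='t'
After 9 (l): row=2 col=3 char='w'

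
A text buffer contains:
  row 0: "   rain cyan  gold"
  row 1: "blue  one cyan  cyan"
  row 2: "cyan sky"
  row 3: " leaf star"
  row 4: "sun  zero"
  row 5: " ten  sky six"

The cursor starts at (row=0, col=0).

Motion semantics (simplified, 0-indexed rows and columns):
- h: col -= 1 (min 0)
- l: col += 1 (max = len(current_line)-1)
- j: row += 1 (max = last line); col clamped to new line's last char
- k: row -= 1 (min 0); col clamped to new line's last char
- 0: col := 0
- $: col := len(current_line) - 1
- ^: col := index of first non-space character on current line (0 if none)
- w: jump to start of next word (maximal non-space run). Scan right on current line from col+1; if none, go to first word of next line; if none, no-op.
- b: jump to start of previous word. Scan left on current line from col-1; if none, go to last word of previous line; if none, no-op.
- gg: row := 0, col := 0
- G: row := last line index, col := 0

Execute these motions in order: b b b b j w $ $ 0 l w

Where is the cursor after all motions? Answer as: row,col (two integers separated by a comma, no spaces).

Answer: 1,6

Derivation:
After 1 (b): row=0 col=0 char='_'
After 2 (b): row=0 col=0 char='_'
After 3 (b): row=0 col=0 char='_'
After 4 (b): row=0 col=0 char='_'
After 5 (j): row=1 col=0 char='b'
After 6 (w): row=1 col=6 char='o'
After 7 ($): row=1 col=19 char='n'
After 8 ($): row=1 col=19 char='n'
After 9 (0): row=1 col=0 char='b'
After 10 (l): row=1 col=1 char='l'
After 11 (w): row=1 col=6 char='o'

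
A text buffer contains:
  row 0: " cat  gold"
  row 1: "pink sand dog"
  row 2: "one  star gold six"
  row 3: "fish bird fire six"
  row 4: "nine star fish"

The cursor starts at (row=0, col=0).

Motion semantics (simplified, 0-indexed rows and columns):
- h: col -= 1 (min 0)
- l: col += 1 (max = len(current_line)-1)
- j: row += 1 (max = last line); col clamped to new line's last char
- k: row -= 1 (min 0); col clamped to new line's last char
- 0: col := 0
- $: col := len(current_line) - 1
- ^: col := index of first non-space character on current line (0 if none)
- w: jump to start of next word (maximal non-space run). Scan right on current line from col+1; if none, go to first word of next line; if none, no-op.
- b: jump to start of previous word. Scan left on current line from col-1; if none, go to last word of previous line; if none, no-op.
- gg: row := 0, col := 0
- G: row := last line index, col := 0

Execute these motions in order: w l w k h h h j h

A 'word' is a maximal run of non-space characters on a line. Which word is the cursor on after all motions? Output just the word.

Answer: pink

Derivation:
After 1 (w): row=0 col=1 char='c'
After 2 (l): row=0 col=2 char='a'
After 3 (w): row=0 col=6 char='g'
After 4 (k): row=0 col=6 char='g'
After 5 (h): row=0 col=5 char='_'
After 6 (h): row=0 col=4 char='_'
After 7 (h): row=0 col=3 char='t'
After 8 (j): row=1 col=3 char='k'
After 9 (h): row=1 col=2 char='n'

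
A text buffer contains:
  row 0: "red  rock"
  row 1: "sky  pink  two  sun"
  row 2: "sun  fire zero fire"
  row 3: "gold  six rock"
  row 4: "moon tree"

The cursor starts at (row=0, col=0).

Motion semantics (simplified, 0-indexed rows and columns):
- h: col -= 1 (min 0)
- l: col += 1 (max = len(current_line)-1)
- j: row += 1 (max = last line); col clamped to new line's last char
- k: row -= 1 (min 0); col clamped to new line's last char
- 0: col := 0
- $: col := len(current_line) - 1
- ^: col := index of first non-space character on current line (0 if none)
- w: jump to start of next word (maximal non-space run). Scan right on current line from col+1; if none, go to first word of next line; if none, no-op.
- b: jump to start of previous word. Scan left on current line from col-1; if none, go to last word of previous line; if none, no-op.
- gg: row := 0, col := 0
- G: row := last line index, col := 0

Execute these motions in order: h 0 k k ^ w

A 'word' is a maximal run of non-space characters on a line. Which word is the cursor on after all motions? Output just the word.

Answer: rock

Derivation:
After 1 (h): row=0 col=0 char='r'
After 2 (0): row=0 col=0 char='r'
After 3 (k): row=0 col=0 char='r'
After 4 (k): row=0 col=0 char='r'
After 5 (^): row=0 col=0 char='r'
After 6 (w): row=0 col=5 char='r'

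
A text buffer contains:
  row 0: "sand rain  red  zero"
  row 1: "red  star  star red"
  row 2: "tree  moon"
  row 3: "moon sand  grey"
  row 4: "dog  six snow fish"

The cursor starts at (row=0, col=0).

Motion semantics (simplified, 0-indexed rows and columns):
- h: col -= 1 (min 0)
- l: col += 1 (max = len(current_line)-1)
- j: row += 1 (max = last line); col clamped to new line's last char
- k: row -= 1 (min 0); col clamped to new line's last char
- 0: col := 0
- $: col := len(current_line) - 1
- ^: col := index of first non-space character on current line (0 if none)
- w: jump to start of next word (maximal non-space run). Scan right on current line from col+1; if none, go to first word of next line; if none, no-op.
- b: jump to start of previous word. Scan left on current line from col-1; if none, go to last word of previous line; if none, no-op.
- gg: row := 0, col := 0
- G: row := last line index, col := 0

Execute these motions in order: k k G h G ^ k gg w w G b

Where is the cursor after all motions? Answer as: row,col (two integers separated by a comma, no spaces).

After 1 (k): row=0 col=0 char='s'
After 2 (k): row=0 col=0 char='s'
After 3 (G): row=4 col=0 char='d'
After 4 (h): row=4 col=0 char='d'
After 5 (G): row=4 col=0 char='d'
After 6 (^): row=4 col=0 char='d'
After 7 (k): row=3 col=0 char='m'
After 8 (gg): row=0 col=0 char='s'
After 9 (w): row=0 col=5 char='r'
After 10 (w): row=0 col=11 char='r'
After 11 (G): row=4 col=0 char='d'
After 12 (b): row=3 col=11 char='g'

Answer: 3,11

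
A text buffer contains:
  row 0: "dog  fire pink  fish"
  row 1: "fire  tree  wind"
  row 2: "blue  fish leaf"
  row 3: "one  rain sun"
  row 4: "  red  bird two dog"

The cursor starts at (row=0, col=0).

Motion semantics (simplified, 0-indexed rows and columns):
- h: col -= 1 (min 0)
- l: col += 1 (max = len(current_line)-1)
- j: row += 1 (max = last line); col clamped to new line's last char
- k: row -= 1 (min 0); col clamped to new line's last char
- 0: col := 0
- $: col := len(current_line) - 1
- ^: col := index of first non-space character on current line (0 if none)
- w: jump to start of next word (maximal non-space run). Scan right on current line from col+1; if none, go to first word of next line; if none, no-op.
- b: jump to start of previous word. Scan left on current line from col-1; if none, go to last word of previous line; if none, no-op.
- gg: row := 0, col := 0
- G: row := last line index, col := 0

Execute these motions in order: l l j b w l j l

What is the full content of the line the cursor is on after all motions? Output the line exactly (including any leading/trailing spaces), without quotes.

After 1 (l): row=0 col=1 char='o'
After 2 (l): row=0 col=2 char='g'
After 3 (j): row=1 col=2 char='r'
After 4 (b): row=1 col=0 char='f'
After 5 (w): row=1 col=6 char='t'
After 6 (l): row=1 col=7 char='r'
After 7 (j): row=2 col=7 char='i'
After 8 (l): row=2 col=8 char='s'

Answer: blue  fish leaf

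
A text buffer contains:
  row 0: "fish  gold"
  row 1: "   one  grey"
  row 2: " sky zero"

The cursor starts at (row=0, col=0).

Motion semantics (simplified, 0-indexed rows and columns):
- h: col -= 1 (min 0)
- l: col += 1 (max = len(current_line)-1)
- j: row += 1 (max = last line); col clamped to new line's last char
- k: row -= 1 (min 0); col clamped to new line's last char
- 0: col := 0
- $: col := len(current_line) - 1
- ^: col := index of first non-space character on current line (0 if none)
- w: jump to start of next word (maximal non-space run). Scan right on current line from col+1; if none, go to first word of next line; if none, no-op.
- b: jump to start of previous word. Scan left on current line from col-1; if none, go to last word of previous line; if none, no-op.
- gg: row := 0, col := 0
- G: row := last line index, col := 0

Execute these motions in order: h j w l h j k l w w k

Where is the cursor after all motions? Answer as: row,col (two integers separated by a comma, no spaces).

Answer: 1,1

Derivation:
After 1 (h): row=0 col=0 char='f'
After 2 (j): row=1 col=0 char='_'
After 3 (w): row=1 col=3 char='o'
After 4 (l): row=1 col=4 char='n'
After 5 (h): row=1 col=3 char='o'
After 6 (j): row=2 col=3 char='y'
After 7 (k): row=1 col=3 char='o'
After 8 (l): row=1 col=4 char='n'
After 9 (w): row=1 col=8 char='g'
After 10 (w): row=2 col=1 char='s'
After 11 (k): row=1 col=1 char='_'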